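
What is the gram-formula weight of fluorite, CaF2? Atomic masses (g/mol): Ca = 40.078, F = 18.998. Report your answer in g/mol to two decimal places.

78.07 g/mol

Ca: 1 × 40.078 = 40.0780
F: 2 × 18.998 = 37.9960
Summing the contributions gives the formula mass.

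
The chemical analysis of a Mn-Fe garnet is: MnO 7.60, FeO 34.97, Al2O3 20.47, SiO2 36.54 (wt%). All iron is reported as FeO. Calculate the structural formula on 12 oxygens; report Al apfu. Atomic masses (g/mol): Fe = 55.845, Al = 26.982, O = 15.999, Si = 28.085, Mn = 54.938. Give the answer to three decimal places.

1.997 Al apfu

MnO: 7.60/70.937 = 0.10714 mol → 0.10714 mol Mn, 0.10714 mol O.
FeO: 34.97/71.844 = 0.48675 mol → 0.48675 mol Fe, 0.48675 mol O.
Al2O3: 20.47/101.961 = 0.20076 mol → 0.40152 mol Al, 0.60228 mol O.
SiO2: 36.54/60.083 = 0.60816 mol → 0.60816 mol Si, 1.21632 mol O.
Total oxygen = 2.41249 mol. Normalization factor = 12/2.41249 = 4.97411.
Al per 12 O = 0.40152 × 4.97411 = 1.997.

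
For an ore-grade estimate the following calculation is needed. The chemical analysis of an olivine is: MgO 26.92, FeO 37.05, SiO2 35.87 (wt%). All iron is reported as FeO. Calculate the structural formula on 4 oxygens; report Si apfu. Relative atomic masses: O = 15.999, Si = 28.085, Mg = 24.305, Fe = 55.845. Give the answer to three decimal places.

1.004 Si apfu

MgO (M=40.304): mol = 0.66792; Mg = 0.66792, O = 0.66792.
FeO (M=71.844): mol = 0.51570; Fe = 0.51570, O = 0.51570.
SiO2 (M=60.083): mol = 0.59701; Si = 0.59701, O = 1.19402.
ΣO = 2.37764; factor = 4/ΣO = 1.68234.
Si apfu = 0.59701 × 1.68234 = 1.004.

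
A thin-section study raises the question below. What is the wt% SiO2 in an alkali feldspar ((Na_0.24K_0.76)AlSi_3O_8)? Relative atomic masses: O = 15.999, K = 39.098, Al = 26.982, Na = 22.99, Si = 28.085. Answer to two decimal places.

65.67 wt%

Formula mass = 274.461 g/mol.
3 Si → 3.0000 mol SiO2 per formula unit; M(SiO2) = 60.083, so SiO2 mass = 180.249 g.
180.249/274.461 × 100 = 65.67 wt%.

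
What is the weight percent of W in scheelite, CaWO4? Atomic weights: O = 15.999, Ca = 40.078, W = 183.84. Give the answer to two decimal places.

63.85 wt%

M(CaWO4) = 287.914 g/mol.
W contributes 1 × 183.84 = 183.840 g per mole.
183.840/287.914 = 0.6385 → 63.85%.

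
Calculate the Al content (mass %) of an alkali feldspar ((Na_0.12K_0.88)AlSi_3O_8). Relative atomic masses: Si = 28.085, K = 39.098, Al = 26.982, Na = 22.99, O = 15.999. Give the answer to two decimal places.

M((Na_0.12K_0.88)AlSi_3O_8) = 276.394 g/mol.
Al contributes 1 × 26.982 = 26.982 g per mole.
26.982/276.394 = 0.0976 → 9.76%.

9.76 mass %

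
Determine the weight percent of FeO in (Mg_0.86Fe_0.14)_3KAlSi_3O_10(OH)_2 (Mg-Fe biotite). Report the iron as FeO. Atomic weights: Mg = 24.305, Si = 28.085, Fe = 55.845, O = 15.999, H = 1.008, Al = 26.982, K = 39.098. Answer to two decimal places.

7.01 wt%

Formula mass = 430.501 g/mol.
0.42 Fe → 0.4200 mol FeO per formula unit; M(FeO) = 71.844, so FeO mass = 30.174 g.
30.174/430.501 × 100 = 7.01 wt%.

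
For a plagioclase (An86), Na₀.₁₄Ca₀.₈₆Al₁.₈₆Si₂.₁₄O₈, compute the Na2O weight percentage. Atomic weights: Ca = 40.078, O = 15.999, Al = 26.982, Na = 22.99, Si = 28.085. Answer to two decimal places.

1.57 wt%

M(Na₀.₁₄Ca₀.₈₆Al₁.₈₆Si₂.₁₄O₈) = 275.966 g/mol; M(Na2O) = 61.979 g/mol.
Moles Na2O per formula unit = 0.14 Na ÷ 2 = 0.0700.
Na2O fraction = (0.0700 × 61.979) / 275.966 = 4.339/275.966 = 0.0157.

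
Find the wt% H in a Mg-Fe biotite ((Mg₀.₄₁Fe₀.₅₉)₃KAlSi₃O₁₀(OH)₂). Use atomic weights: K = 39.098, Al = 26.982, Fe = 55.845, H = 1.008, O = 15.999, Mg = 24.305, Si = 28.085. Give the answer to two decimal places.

Molar mass of (Mg₀.₄₁Fe₀.₅₉)₃KAlSi₃O₁₀(OH)₂: 1.23×24.305 + 1.77×55.845 + 1×39.098 + 1×26.982 + 3×28.085 + 12×15.999 + 2×1.008 = 473.080 g/mol.
Mass of H per formula unit: 2 × 1.008 = 2.016 g.
Weight fraction H = 2.016 / 473.080 = 0.0043.

0.43 mass %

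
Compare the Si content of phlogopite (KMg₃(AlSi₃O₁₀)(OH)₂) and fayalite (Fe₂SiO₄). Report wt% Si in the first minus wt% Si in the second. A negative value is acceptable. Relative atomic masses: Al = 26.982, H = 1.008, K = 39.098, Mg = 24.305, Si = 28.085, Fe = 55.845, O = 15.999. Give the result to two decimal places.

First mineral: 84.255 g Si in 417.254 g formula = 20.19 wt% Si.
Second mineral: 28.085 g Si in 203.771 g formula = 13.78 wt% Si.
20.19% − 13.78% gives a difference of 6.41 percentage points.

6.41 percentage points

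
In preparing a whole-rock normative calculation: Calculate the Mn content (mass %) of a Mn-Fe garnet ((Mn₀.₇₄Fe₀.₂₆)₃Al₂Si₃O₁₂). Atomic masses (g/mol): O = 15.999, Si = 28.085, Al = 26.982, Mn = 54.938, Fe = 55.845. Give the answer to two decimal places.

Formula mass = 2.22×54.938 + 0.78×55.845 + 2×26.982 + 3×28.085 + 12×15.999 = 495.728 g/mol, of which 121.962 g is Mn.
So Mn makes up 121.962/495.728 = 0.2460 of the mass, i.e. 24.60%.

24.60 mass %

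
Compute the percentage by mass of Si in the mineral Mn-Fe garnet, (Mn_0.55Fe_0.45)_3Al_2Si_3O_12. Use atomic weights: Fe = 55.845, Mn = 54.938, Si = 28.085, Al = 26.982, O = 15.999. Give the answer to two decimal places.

16.98 wt%

Formula mass = 1.65×54.938 + 1.35×55.845 + 2×26.982 + 3×28.085 + 12×15.999 = 496.245 g/mol, of which 84.255 g is Si.
So Si makes up 84.255/496.245 = 0.1698 of the mass, i.e. 16.98%.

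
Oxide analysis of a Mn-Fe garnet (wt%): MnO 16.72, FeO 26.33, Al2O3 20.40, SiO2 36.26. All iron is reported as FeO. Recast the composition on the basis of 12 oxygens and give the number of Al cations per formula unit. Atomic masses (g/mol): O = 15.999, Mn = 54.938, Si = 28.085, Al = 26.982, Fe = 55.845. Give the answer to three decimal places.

1.993 Al apfu

MnO: 16.72/70.937 = 0.23570 mol → 0.23570 mol Mn, 0.23570 mol O.
FeO: 26.33/71.844 = 0.36649 mol → 0.36649 mol Fe, 0.36649 mol O.
Al2O3: 20.40/101.961 = 0.20008 mol → 0.40016 mol Al, 0.60024 mol O.
SiO2: 36.26/60.083 = 0.60350 mol → 0.60350 mol Si, 1.20700 mol O.
Total oxygen = 2.40943 mol. Normalization factor = 12/2.40943 = 4.98043.
Al per 12 O = 0.40016 × 4.98043 = 1.993.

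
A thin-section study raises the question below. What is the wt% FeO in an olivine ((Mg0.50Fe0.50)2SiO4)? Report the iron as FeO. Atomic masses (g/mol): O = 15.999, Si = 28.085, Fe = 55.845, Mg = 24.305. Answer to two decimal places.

41.71 wt%

Molar mass of (Mg0.50Fe0.50)2SiO4 = 1·24.305 + 1·55.845 + 1·28.085 + 4·15.999 = 172.231 g/mol.
Each formula unit contains 1 Fe, equivalent to 1/1 = 1.0000 mol FeO.
M(FeO) = 1×55.845 + 1×15.999 = 71.844 g/mol.
Mass of FeO per formula unit = 1.0000 × 71.844 = 71.844 g.
FeO wt% = 71.844 / 172.231 × 100 = 41.71%.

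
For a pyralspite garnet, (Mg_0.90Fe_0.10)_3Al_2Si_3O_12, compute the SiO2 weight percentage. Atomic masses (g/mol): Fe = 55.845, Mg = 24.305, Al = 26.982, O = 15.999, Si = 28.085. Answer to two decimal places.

M((Mg_0.90Fe_0.10)_3Al_2Si_3O_12) = 412.584 g/mol; M(SiO2) = 60.083 g/mol.
Moles SiO2 per formula unit = 3 Si ÷ 1 = 3.0000.
SiO2 fraction = (3.0000 × 60.083) / 412.584 = 180.249/412.584 = 0.4369.

43.69 wt%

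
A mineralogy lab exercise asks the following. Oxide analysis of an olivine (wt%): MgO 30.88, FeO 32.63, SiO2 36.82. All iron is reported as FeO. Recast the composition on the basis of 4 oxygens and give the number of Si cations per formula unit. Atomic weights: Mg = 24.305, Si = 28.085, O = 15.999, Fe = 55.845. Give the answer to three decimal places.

1.002 Si apfu

MgO (M=40.304): mol = 0.76618; Mg = 0.76618, O = 0.76618.
FeO (M=71.844): mol = 0.45418; Fe = 0.45418, O = 0.45418.
SiO2 (M=60.083): mol = 0.61282; Si = 0.61282, O = 1.22564.
ΣO = 2.44600; factor = 4/ΣO = 1.63532.
Si apfu = 0.61282 × 1.63532 = 1.002.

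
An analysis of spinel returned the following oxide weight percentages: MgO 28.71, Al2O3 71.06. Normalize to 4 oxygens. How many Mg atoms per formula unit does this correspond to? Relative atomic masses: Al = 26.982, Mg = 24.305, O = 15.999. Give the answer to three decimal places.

MgO: 28.71/40.304 = 0.71234 mol → 0.71234 mol Mg, 0.71234 mol O.
Al2O3: 71.06/101.961 = 0.69693 mol → 1.39386 mol Al, 2.09079 mol O.
Total oxygen = 2.80313 mol. Normalization factor = 4/2.80313 = 1.42698.
Mg per 4 O = 0.71234 × 1.42698 = 1.016.

1.016 Mg apfu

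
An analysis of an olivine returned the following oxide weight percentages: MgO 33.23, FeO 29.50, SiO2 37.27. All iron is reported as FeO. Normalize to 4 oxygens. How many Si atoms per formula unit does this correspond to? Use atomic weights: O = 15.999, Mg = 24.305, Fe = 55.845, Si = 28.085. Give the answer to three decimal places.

MgO: 33.23/40.304 = 0.82448 mol → 0.82448 mol Mg, 0.82448 mol O.
FeO: 29.50/71.844 = 0.41061 mol → 0.41061 mol Fe, 0.41061 mol O.
SiO2: 37.27/60.083 = 0.62031 mol → 0.62031 mol Si, 1.24062 mol O.
Total oxygen = 2.47571 mol. Normalization factor = 4/2.47571 = 1.61570.
Si per 4 O = 0.62031 × 1.61570 = 1.002.

1.002 Si apfu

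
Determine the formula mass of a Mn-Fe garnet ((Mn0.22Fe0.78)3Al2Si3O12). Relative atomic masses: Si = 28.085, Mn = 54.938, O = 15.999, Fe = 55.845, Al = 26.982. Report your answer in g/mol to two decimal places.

Mn: 0.66 × 54.938 = 36.2591
Fe: 2.34 × 55.845 = 130.6773
Al: 2 × 26.982 = 53.9640
Si: 3 × 28.085 = 84.2550
O: 12 × 15.999 = 191.9880
Summing the contributions gives the formula mass.

497.14 g/mol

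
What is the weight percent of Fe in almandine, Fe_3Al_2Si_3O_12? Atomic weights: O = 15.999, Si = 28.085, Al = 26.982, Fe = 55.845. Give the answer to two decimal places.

33.66 mass %

M(Fe_3Al_2Si_3O_12) = 497.742 g/mol.
Fe contributes 3 × 55.845 = 167.535 g per mole.
167.535/497.742 = 0.3366 → 33.66%.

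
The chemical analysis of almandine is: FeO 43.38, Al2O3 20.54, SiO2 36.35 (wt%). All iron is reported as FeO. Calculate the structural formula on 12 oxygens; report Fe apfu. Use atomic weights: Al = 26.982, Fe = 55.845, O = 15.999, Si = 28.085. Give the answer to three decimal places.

2.996 Fe apfu

43.38 wt% FeO ÷ 71.844 g/mol = 0.60381 mol, giving 0.60381 Fe and 0.60381 O.
20.54 wt% Al2O3 ÷ 101.961 g/mol = 0.20145 mol, giving 0.40290 Al and 0.60435 O.
36.35 wt% SiO2 ÷ 60.083 g/mol = 0.60500 mol, giving 0.60500 Si and 1.21000 O.
Oxygen sums to 2.41816; scaling by 12/2.41816 = 4.96245 puts the formula on 12 O.
Fe: 0.60381 × 4.96245 = 2.996 atoms per formula unit.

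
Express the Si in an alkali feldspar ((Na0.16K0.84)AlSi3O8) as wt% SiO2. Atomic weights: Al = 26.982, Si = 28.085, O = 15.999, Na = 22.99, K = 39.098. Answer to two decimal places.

65.37 wt%

Formula mass = 275.750 g/mol.
3 Si → 3.0000 mol SiO2 per formula unit; M(SiO2) = 60.083, so SiO2 mass = 180.249 g.
180.249/275.750 × 100 = 65.37 wt%.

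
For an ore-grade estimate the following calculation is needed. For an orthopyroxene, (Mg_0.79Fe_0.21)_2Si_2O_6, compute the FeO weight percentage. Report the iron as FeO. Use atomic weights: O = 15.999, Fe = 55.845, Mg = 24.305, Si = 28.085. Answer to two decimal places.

M((Mg_0.79Fe_0.21)_2Si_2O_6) = 214.021 g/mol; M(FeO) = 71.844 g/mol.
Moles FeO per formula unit = 0.42 Fe ÷ 1 = 0.4200.
FeO fraction = (0.4200 × 71.844) / 214.021 = 30.174/214.021 = 0.1410.

14.10 wt%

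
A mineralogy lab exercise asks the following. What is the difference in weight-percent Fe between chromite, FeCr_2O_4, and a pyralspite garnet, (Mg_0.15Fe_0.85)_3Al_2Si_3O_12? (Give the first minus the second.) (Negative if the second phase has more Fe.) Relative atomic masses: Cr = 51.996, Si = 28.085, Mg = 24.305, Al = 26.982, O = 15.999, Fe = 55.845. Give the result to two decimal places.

-4.50 percentage points

Fe in FeCr_2O_4: molar mass 223.833 g/mol; 1×55.845 = 55.845 g → 24.95 wt%.
Fe in (Mg_0.15Fe_0.85)_3Al_2Si_3O_12: molar mass 483.549 g/mol; 2.55×55.845 = 142.405 g → 29.45 wt%.
Difference = 24.95 − 29.45 = -4.50 percentage points.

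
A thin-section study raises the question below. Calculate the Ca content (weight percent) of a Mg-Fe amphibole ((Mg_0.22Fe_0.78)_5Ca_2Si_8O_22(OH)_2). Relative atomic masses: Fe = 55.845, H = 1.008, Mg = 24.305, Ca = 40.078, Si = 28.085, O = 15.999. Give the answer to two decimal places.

M((Mg_0.22Fe_0.78)_5Ca_2Si_8O_22(OH)_2) = 935.359 g/mol.
Ca contributes 2 × 40.078 = 80.156 g per mole.
80.156/935.359 = 0.0857 → 8.57%.

8.57 weight percent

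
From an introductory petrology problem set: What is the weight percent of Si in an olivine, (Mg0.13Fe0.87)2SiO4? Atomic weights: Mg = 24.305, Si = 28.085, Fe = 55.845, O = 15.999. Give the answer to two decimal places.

M((Mg0.13Fe0.87)2SiO4) = 195.571 g/mol.
Si contributes 1 × 28.085 = 28.085 g per mole.
28.085/195.571 = 0.1436 → 14.36%.

14.36 weight percent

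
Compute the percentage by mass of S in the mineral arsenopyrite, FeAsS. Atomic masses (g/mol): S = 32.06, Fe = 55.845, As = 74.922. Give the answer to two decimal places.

Formula mass = 1·55.845 + 1·74.922 + 1·32.06 = 162.827 g/mol, of which 32.060 g is S.
So S makes up 32.060/162.827 = 0.1969 of the mass, i.e. 19.69%.

19.69 wt%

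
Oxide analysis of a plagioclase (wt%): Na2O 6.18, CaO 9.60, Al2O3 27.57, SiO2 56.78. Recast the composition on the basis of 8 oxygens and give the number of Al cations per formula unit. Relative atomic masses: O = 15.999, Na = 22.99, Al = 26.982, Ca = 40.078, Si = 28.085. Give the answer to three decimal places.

Na2O (M=61.979): mol = 0.09971; Na = 0.19942, O = 0.09971.
CaO (M=56.077): mol = 0.17119; Ca = 0.17119, O = 0.17119.
Al2O3 (M=101.961): mol = 0.27040; Al = 0.54080, O = 0.81120.
SiO2 (M=60.083): mol = 0.94503; Si = 0.94503, O = 1.89006.
ΣO = 2.97216; factor = 8/ΣO = 2.69165.
Al apfu = 0.54080 × 2.69165 = 1.456.

1.456 Al apfu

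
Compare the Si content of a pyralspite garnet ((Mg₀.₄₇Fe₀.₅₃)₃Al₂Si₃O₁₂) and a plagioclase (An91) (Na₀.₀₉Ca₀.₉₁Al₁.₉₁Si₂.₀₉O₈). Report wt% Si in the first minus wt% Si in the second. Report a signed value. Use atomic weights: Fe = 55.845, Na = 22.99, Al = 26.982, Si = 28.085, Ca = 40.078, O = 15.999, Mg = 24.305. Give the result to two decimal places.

-2.62 percentage points

First mineral: 84.255 g Si in 453.271 g formula = 18.59 wt% Si.
Second mineral: 58.698 g Si in 276.765 g formula = 21.21 wt% Si.
18.59% − 21.21% gives a difference of -2.62 percentage points.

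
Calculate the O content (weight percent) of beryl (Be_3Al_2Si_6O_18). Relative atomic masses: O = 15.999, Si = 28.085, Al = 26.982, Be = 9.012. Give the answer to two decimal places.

Molar mass of Be_3Al_2Si_6O_18: 3·9.012 + 2·26.982 + 6·28.085 + 18·15.999 = 537.492 g/mol.
Mass of O per formula unit: 18 × 15.999 = 287.982 g.
Weight fraction O = 287.982 / 537.492 = 0.5358.

53.58 weight percent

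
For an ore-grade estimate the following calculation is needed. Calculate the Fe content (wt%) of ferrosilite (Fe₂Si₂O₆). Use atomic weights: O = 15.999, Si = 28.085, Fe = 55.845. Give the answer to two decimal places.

42.33 wt%

Molar mass of Fe₂Si₂O₆: 2×55.845 + 2×28.085 + 6×15.999 = 263.854 g/mol.
Mass of Fe per formula unit: 2 × 55.845 = 111.690 g.
Weight fraction Fe = 111.690 / 263.854 = 0.4233.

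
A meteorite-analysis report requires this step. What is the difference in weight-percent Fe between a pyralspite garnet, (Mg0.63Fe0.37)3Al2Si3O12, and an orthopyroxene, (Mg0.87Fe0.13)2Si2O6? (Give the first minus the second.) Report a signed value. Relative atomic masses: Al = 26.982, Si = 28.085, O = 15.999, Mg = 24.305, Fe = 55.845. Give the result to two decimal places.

M((Mg0.63Fe0.37)3Al2Si3O12) = 438.131 g/mol, so wt% Fe = 61.988/438.131 × 100 = 14.15%.
M((Mg0.87Fe0.13)2Si2O6) = 208.974 g/mol, so wt% Fe = 14.520/208.974 × 100 = 6.95%.
14.15 − 6.95 = 7.20 pp.

7.20 percentage points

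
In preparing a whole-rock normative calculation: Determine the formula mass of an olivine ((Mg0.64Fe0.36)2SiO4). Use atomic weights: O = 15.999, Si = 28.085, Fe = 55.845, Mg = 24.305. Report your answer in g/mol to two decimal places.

M = 1.28(24.305) + 0.72(55.845) + 1(28.085) + 4(15.999)

163.40 g/mol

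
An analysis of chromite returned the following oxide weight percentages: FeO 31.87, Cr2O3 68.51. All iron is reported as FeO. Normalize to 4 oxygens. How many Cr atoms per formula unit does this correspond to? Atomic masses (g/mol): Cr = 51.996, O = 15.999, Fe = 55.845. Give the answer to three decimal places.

FeO: 31.87/71.844 = 0.44360 mol → 0.44360 mol Fe, 0.44360 mol O.
Cr2O3: 68.51/151.989 = 0.45076 mol → 0.90152 mol Cr, 1.35228 mol O.
Total oxygen = 1.79588 mol. Normalization factor = 4/1.79588 = 2.22732.
Cr per 4 O = 0.90152 × 2.22732 = 2.008.

2.008 Cr apfu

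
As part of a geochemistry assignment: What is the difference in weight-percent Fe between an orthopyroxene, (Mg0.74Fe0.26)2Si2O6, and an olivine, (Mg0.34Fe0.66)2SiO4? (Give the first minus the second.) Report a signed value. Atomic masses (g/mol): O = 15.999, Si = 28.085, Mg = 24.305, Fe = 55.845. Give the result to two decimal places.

-27.06 percentage points

M((Mg0.74Fe0.26)2Si2O6) = 217.175 g/mol, so wt% Fe = 29.039/217.175 × 100 = 13.37%.
M((Mg0.34Fe0.66)2SiO4) = 182.324 g/mol, so wt% Fe = 73.715/182.324 × 100 = 40.43%.
13.37 − 40.43 = -27.06 pp.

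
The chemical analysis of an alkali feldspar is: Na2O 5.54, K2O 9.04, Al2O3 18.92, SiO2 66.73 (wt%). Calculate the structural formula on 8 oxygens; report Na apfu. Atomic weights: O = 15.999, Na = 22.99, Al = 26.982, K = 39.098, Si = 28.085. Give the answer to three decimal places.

5.54 wt% Na2O ÷ 61.979 g/mol = 0.08939 mol, giving 0.17878 Na and 0.08939 O.
9.04 wt% K2O ÷ 94.195 g/mol = 0.09597 mol, giving 0.19194 K and 0.09597 O.
18.92 wt% Al2O3 ÷ 101.961 g/mol = 0.18556 mol, giving 0.37112 Al and 0.55668 O.
66.73 wt% SiO2 ÷ 60.083 g/mol = 1.11063 mol, giving 1.11063 Si and 2.22126 O.
Oxygen sums to 2.96330; scaling by 8/2.96330 = 2.69969 puts the formula on 8 O.
Na: 0.17878 × 2.69969 = 0.483 atoms per formula unit.

0.483 Na apfu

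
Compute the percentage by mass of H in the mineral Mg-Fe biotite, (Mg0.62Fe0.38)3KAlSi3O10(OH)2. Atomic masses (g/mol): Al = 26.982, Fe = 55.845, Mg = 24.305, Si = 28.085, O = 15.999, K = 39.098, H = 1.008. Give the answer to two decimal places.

0.44 weight percent

Formula mass = 1.86*24.305 + 1.14*55.845 + 1*39.098 + 1*26.982 + 3*28.085 + 12*15.999 + 2*1.008 = 453.210 g/mol, of which 2.016 g is H.
So H makes up 2.016/453.210 = 0.0044 of the mass, i.e. 0.44%.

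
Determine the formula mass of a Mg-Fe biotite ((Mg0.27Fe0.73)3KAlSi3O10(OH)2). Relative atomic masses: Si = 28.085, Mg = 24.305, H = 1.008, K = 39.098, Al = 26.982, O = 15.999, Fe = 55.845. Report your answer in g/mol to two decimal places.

486.33 g/mol

The formula mass is the sum 0.81(24.305) + 2.19(55.845) + 1(39.098) + 1(26.982) + 3(28.085) + 12(15.999) + 2(1.008).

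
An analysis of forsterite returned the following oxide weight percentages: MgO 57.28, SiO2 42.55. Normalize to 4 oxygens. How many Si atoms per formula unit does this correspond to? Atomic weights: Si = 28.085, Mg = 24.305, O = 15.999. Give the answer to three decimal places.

MgO (M=40.304): mol = 1.42120; Mg = 1.42120, O = 1.42120.
SiO2 (M=60.083): mol = 0.70819; Si = 0.70819, O = 1.41638.
ΣO = 2.83758; factor = 4/ΣO = 1.40965.
Si apfu = 0.70819 × 1.40965 = 0.998.

0.998 Si apfu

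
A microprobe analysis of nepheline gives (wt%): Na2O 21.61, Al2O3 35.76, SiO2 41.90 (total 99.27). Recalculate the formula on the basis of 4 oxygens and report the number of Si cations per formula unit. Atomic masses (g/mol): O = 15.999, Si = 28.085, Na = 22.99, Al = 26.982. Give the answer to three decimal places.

0.998 Si apfu

Na2O: 21.61/61.979 = 0.34867 mol → 0.69734 mol Na, 0.34867 mol O.
Al2O3: 35.76/101.961 = 0.35072 mol → 0.70144 mol Al, 1.05216 mol O.
SiO2: 41.90/60.083 = 0.69737 mol → 0.69737 mol Si, 1.39474 mol O.
Total oxygen = 2.79557 mol. Normalization factor = 4/2.79557 = 1.43084.
Si per 4 O = 0.69737 × 1.43084 = 0.998.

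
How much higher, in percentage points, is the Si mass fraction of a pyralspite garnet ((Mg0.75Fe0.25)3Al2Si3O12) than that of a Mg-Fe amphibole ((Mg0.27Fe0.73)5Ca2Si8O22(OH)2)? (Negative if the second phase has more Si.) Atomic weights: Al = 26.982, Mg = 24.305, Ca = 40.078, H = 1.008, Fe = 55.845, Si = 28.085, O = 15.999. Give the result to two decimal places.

-4.48 percentage points

M((Mg0.75Fe0.25)3Al2Si3O12) = 426.777 g/mol, so wt% Si = 84.255/426.777 × 100 = 19.74%.
M((Mg0.27Fe0.73)5Ca2Si8O22(OH)2) = 927.474 g/mol, so wt% Si = 224.680/927.474 × 100 = 24.22%.
19.74 − 24.22 = -4.48 pp.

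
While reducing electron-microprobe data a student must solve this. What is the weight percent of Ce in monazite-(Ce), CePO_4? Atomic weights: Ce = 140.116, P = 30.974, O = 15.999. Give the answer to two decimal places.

59.60 wt%

Molar mass of CePO_4: 1×140.116 + 1×30.974 + 4×15.999 = 235.086 g/mol.
Mass of Ce per formula unit: 1 × 140.116 = 140.116 g.
Weight fraction Ce = 140.116 / 235.086 = 0.5960.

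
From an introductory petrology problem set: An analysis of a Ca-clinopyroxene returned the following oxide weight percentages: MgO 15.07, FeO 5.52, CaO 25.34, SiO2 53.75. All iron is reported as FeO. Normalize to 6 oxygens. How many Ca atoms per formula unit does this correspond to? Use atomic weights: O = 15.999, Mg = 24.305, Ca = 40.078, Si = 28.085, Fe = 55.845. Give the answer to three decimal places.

15.07 wt% MgO ÷ 40.304 g/mol = 0.37391 mol, giving 0.37391 Mg and 0.37391 O.
5.52 wt% FeO ÷ 71.844 g/mol = 0.07683 mol, giving 0.07683 Fe and 0.07683 O.
25.34 wt% CaO ÷ 56.077 g/mol = 0.45188 mol, giving 0.45188 Ca and 0.45188 O.
53.75 wt% SiO2 ÷ 60.083 g/mol = 0.89460 mol, giving 0.89460 Si and 1.78920 O.
Oxygen sums to 2.69182; scaling by 6/2.69182 = 2.22898 puts the formula on 6 O.
Ca: 0.45188 × 2.22898 = 1.007 atoms per formula unit.

1.007 Ca apfu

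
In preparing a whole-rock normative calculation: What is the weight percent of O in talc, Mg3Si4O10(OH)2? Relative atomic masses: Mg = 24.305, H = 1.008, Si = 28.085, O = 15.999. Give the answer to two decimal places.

Formula mass = 3·24.305 + 4·28.085 + 12·15.999 + 2·1.008 = 379.259 g/mol, of which 191.988 g is O.
So O makes up 191.988/379.259 = 0.5062 of the mass, i.e. 50.62%.

50.62 mass %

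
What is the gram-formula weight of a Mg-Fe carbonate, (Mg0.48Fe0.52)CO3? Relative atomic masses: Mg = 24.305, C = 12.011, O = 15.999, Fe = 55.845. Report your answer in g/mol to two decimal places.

Mg: 0.48 × 24.305 = 11.6664
Fe: 0.52 × 55.845 = 29.0394
C: 1 × 12.011 = 12.0110
O: 3 × 15.999 = 47.9970
Summing the contributions gives the formula mass.

100.71 g/mol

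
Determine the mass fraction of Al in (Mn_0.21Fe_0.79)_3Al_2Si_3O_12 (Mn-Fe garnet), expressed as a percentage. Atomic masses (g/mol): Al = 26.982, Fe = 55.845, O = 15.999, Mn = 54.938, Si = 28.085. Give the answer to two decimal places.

M((Mn_0.21Fe_0.79)_3Al_2Si_3O_12) = 497.171 g/mol.
Al contributes 2 × 26.982 = 53.964 g per mole.
53.964/497.171 = 0.1085 → 10.85%.

10.85 mass %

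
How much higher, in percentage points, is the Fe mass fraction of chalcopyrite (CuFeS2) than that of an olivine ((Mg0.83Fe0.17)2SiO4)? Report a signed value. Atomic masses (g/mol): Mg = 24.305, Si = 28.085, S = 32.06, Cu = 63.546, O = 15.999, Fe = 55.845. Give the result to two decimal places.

17.89 percentage points

Fe in CuFeS2: molar mass 183.511 g/mol; 1×55.845 = 55.845 g → 30.43 wt%.
Fe in (Mg0.83Fe0.17)2SiO4: molar mass 151.415 g/mol; 0.34×55.845 = 18.987 g → 12.54 wt%.
Difference = 30.43 − 12.54 = 17.89 percentage points.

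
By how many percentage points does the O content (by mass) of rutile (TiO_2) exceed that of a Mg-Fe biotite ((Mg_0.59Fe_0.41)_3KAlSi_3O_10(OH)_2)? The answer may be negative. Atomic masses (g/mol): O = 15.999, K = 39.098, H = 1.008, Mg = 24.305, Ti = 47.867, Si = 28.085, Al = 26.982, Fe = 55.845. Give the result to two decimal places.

M(TiO_2) = 79.865 g/mol, so wt% O = 31.998/79.865 × 100 = 40.07%.
M((Mg_0.59Fe_0.41)_3KAlSi_3O_10(OH)_2) = 456.048 g/mol, so wt% O = 191.988/456.048 × 100 = 42.10%.
40.07 − 42.10 = -2.03 pp.

-2.03 percentage points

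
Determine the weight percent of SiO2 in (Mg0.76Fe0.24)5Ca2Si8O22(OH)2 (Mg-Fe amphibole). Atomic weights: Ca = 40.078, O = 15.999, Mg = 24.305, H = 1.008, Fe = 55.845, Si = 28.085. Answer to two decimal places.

M((Mg0.76Fe0.24)5Ca2Si8O22(OH)2) = 850.201 g/mol; M(SiO2) = 60.083 g/mol.
Moles SiO2 per formula unit = 8 Si ÷ 1 = 8.0000.
SiO2 fraction = (8.0000 × 60.083) / 850.201 = 480.664/850.201 = 0.5654.

56.54 wt%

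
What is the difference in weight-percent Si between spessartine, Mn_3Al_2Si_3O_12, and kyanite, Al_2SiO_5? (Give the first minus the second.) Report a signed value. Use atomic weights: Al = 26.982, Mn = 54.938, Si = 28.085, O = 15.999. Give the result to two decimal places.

M(Mn_3Al_2Si_3O_12) = 495.021 g/mol, so wt% Si = 84.255/495.021 × 100 = 17.02%.
M(Al_2SiO_5) = 162.044 g/mol, so wt% Si = 28.085/162.044 × 100 = 17.33%.
17.02 − 17.33 = -0.31 pp.

-0.31 percentage points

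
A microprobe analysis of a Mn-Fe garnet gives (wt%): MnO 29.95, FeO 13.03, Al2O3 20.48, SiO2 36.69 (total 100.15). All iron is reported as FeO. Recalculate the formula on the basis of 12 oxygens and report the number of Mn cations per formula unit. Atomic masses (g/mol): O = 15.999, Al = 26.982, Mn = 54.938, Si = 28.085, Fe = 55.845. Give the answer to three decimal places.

29.95 wt% MnO ÷ 70.937 g/mol = 0.42221 mol, giving 0.42221 Mn and 0.42221 O.
13.03 wt% FeO ÷ 71.844 g/mol = 0.18137 mol, giving 0.18137 Fe and 0.18137 O.
20.48 wt% Al2O3 ÷ 101.961 g/mol = 0.20086 mol, giving 0.40172 Al and 0.60258 O.
36.69 wt% SiO2 ÷ 60.083 g/mol = 0.61066 mol, giving 0.61066 Si and 1.22132 O.
Oxygen sums to 2.42748; scaling by 12/2.42748 = 4.94340 puts the formula on 12 O.
Mn: 0.42221 × 4.94340 = 2.087 atoms per formula unit.

2.087 Mn apfu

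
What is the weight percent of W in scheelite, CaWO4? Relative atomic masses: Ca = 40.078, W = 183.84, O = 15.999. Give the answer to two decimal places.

63.85 wt%

Molar mass of CaWO4: 1×40.078 + 1×183.84 + 4×15.999 = 287.914 g/mol.
Mass of W per formula unit: 1 × 183.84 = 183.840 g.
Weight fraction W = 183.840 / 287.914 = 0.6385.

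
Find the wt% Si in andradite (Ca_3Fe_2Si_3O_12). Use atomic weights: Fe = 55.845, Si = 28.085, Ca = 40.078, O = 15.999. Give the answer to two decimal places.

M(Ca_3Fe_2Si_3O_12) = 508.167 g/mol.
Si contributes 3 × 28.085 = 84.255 g per mole.
84.255/508.167 = 0.1658 → 16.58%.

16.58 weight percent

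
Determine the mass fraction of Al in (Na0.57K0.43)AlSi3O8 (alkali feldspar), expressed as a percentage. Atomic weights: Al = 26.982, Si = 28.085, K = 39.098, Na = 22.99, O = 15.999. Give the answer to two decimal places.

Formula mass = 0.57×22.99 + 0.43×39.098 + 1×26.982 + 3×28.085 + 8×15.999 = 269.145 g/mol, of which 26.982 g is Al.
So Al makes up 26.982/269.145 = 0.1003 of the mass, i.e. 10.03%.

10.03 wt%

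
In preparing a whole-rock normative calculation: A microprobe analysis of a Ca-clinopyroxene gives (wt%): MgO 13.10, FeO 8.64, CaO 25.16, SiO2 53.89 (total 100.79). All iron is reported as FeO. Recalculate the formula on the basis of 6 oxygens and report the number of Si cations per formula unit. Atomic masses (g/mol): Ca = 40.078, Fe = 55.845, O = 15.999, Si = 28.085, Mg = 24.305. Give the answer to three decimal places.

MgO: 13.10/40.304 = 0.32503 mol → 0.32503 mol Mg, 0.32503 mol O.
FeO: 8.64/71.844 = 0.12026 mol → 0.12026 mol Fe, 0.12026 mol O.
CaO: 25.16/56.077 = 0.44867 mol → 0.44867 mol Ca, 0.44867 mol O.
SiO2: 53.89/60.083 = 0.89693 mol → 0.89693 mol Si, 1.79386 mol O.
Total oxygen = 2.68782 mol. Normalization factor = 6/2.68782 = 2.23229.
Si per 6 O = 0.89693 × 2.23229 = 2.002.

2.002 Si apfu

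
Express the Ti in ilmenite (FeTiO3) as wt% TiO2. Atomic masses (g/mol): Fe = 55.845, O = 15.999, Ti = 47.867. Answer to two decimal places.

52.64 wt%

Formula mass = 151.709 g/mol.
1 Ti → 1.0000 mol TiO2 per formula unit; M(TiO2) = 79.865, so TiO2 mass = 79.865 g.
79.865/151.709 × 100 = 52.64 wt%.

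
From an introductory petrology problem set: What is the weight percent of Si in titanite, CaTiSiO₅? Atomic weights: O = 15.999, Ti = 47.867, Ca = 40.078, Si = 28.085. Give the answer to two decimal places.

14.33 wt%

Formula mass = 1*40.078 + 1*47.867 + 1*28.085 + 5*15.999 = 196.025 g/mol, of which 28.085 g is Si.
So Si makes up 28.085/196.025 = 0.1433 of the mass, i.e. 14.33%.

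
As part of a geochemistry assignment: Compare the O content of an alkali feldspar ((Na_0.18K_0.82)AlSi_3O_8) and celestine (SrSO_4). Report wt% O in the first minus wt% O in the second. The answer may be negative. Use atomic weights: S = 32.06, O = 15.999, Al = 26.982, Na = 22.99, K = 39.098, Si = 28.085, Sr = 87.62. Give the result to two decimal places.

11.63 percentage points

First mineral: 127.992 g O in 275.428 g formula = 46.47 wt% O.
Second mineral: 63.996 g O in 183.676 g formula = 34.84 wt% O.
46.47% − 34.84% gives a difference of 11.63 percentage points.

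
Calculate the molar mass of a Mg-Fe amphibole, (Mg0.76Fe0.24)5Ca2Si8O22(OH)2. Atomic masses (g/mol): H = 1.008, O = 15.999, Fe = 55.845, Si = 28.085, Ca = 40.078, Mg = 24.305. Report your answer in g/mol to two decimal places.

850.20 g/mol

M = 3.80×24.305 + 1.20×55.845 + 2×40.078 + 8×28.085 + 24×15.999 + 2×1.008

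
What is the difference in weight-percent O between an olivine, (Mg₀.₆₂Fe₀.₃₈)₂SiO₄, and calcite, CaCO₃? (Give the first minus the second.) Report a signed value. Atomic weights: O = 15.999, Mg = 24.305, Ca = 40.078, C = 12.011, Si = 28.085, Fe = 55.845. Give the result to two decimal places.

M((Mg₀.₆₂Fe₀.₃₈)₂SiO₄) = 164.661 g/mol, so wt% O = 63.996/164.661 × 100 = 38.87%.
M(CaCO₃) = 100.086 g/mol, so wt% O = 47.997/100.086 × 100 = 47.96%.
38.87 − 47.96 = -9.09 pp.

-9.09 percentage points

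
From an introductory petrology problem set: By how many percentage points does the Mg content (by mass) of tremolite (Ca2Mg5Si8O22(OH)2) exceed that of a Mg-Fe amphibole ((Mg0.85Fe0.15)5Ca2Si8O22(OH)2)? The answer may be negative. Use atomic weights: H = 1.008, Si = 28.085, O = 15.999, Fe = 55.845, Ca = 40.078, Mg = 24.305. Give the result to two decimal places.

Mg in Ca2Mg5Si8O22(OH)2: molar mass 812.353 g/mol; 5×24.305 = 121.525 g → 14.96 wt%.
Mg in (Mg0.85Fe0.15)5Ca2Si8O22(OH)2: molar mass 836.008 g/mol; 4.25×24.305 = 103.296 g → 12.36 wt%.
Difference = 14.96 − 12.36 = 2.60 percentage points.

2.60 percentage points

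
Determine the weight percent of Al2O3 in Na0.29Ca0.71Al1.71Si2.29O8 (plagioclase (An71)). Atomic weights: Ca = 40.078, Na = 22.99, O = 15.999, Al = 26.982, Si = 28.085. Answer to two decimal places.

31.87 wt%

M(Na0.29Ca0.71Al1.71Si2.29O8) = 273.568 g/mol; M(Al2O3) = 101.961 g/mol.
Moles Al2O3 per formula unit = 1.71 Al ÷ 2 = 0.8550.
Al2O3 fraction = (0.8550 × 101.961) / 273.568 = 87.177/273.568 = 0.3187.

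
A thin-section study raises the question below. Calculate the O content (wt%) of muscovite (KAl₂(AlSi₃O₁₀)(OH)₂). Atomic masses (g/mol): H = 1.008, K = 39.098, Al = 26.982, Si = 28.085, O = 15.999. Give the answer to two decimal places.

48.20 wt%

M(KAl₂(AlSi₃O₁₀)(OH)₂) = 398.303 g/mol.
O contributes 12 × 15.999 = 191.988 g per mole.
191.988/398.303 = 0.4820 → 48.20%.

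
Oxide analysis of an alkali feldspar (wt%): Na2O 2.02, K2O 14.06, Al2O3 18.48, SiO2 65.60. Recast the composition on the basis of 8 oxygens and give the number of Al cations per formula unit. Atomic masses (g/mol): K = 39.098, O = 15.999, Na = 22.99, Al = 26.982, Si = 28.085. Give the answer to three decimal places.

0.997 Al apfu

Na2O: 2.02/61.979 = 0.03259 mol → 0.06518 mol Na, 0.03259 mol O.
K2O: 14.06/94.195 = 0.14926 mol → 0.29852 mol K, 0.14926 mol O.
Al2O3: 18.48/101.961 = 0.18125 mol → 0.36250 mol Al, 0.54375 mol O.
SiO2: 65.60/60.083 = 1.09182 mol → 1.09182 mol Si, 2.18364 mol O.
Total oxygen = 2.90924 mol. Normalization factor = 8/2.90924 = 2.74986.
Al per 8 O = 0.36250 × 2.74986 = 0.997.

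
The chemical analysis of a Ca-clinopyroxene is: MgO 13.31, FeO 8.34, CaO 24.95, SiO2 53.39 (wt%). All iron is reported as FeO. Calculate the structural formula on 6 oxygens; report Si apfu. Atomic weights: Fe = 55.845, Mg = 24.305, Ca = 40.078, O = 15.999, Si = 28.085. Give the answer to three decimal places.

MgO: 13.31/40.304 = 0.33024 mol → 0.33024 mol Mg, 0.33024 mol O.
FeO: 8.34/71.844 = 0.11608 mol → 0.11608 mol Fe, 0.11608 mol O.
CaO: 24.95/56.077 = 0.44492 mol → 0.44492 mol Ca, 0.44492 mol O.
SiO2: 53.39/60.083 = 0.88860 mol → 0.88860 mol Si, 1.77720 mol O.
Total oxygen = 2.66844 mol. Normalization factor = 6/2.66844 = 2.24850.
Si per 6 O = 0.88860 × 2.24850 = 1.998.

1.998 Si apfu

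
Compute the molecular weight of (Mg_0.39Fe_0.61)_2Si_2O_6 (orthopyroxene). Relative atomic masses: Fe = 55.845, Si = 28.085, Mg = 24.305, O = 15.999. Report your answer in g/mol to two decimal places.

239.25 g/mol

M = 0.78(24.305) + 1.22(55.845) + 2(28.085) + 6(15.999)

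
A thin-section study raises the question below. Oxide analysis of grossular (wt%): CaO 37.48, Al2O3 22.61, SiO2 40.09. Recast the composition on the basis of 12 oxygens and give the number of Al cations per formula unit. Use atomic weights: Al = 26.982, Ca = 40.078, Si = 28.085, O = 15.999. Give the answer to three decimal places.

1.995 Al apfu

37.48 wt% CaO ÷ 56.077 g/mol = 0.66837 mol, giving 0.66837 Ca and 0.66837 O.
22.61 wt% Al2O3 ÷ 101.961 g/mol = 0.22175 mol, giving 0.44350 Al and 0.66525 O.
40.09 wt% SiO2 ÷ 60.083 g/mol = 0.66724 mol, giving 0.66724 Si and 1.33448 O.
Oxygen sums to 2.66810; scaling by 12/2.66810 = 4.49758 puts the formula on 12 O.
Al: 0.44350 × 4.49758 = 1.995 atoms per formula unit.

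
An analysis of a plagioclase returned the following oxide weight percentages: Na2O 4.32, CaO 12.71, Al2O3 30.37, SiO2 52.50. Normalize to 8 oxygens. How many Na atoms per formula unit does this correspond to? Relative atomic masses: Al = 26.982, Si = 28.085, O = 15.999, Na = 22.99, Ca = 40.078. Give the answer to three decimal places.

0.380 Na apfu

Na2O: 4.32/61.979 = 0.06970 mol → 0.13940 mol Na, 0.06970 mol O.
CaO: 12.71/56.077 = 0.22665 mol → 0.22665 mol Ca, 0.22665 mol O.
Al2O3: 30.37/101.961 = 0.29786 mol → 0.59572 mol Al, 0.89358 mol O.
SiO2: 52.50/60.083 = 0.87379 mol → 0.87379 mol Si, 1.74758 mol O.
Total oxygen = 2.93751 mol. Normalization factor = 8/2.93751 = 2.72339.
Na per 8 O = 0.13940 × 2.72339 = 0.380.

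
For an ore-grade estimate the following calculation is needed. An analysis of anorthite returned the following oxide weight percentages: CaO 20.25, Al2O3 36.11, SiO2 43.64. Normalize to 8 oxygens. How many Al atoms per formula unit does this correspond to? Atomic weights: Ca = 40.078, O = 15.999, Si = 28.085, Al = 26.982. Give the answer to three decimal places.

1.970 Al apfu

CaO (M=56.077): mol = 0.36111; Ca = 0.36111, O = 0.36111.
Al2O3 (M=101.961): mol = 0.35416; Al = 0.70832, O = 1.06248.
SiO2 (M=60.083): mol = 0.72633; Si = 0.72633, O = 1.45266.
ΣO = 2.87625; factor = 8/ΣO = 2.78140.
Al apfu = 0.70832 × 2.78140 = 1.970.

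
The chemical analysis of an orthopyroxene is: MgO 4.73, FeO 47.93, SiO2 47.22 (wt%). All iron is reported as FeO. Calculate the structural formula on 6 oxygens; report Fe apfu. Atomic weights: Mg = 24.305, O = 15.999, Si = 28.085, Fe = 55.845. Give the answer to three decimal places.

MgO (M=40.304): mol = 0.11736; Mg = 0.11736, O = 0.11736.
FeO (M=71.844): mol = 0.66714; Fe = 0.66714, O = 0.66714.
SiO2 (M=60.083): mol = 0.78591; Si = 0.78591, O = 1.57182.
ΣO = 2.35632; factor = 6/ΣO = 2.54634.
Fe apfu = 0.66714 × 2.54634 = 1.699.

1.699 Fe apfu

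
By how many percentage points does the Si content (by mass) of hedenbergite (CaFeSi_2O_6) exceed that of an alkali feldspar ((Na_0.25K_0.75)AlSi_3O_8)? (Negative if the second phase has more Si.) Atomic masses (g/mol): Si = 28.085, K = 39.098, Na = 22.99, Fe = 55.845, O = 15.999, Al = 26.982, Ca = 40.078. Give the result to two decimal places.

-8.08 percentage points

M(CaFeSi_2O_6) = 248.087 g/mol, so wt% Si = 56.170/248.087 × 100 = 22.64%.
M((Na_0.25K_0.75)AlSi_3O_8) = 274.300 g/mol, so wt% Si = 84.255/274.300 × 100 = 30.72%.
22.64 − 30.72 = -8.08 pp.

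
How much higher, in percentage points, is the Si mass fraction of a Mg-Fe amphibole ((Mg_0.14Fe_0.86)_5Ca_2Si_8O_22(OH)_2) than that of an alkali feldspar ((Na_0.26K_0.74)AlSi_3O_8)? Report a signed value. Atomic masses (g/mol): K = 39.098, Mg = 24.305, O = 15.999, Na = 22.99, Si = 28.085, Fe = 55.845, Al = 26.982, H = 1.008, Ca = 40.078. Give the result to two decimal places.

First mineral: 224.680 g Si in 947.975 g formula = 23.70 wt% Si.
Second mineral: 84.255 g Si in 274.139 g formula = 30.73 wt% Si.
23.70% − 30.73% gives a difference of -7.03 percentage points.

-7.03 percentage points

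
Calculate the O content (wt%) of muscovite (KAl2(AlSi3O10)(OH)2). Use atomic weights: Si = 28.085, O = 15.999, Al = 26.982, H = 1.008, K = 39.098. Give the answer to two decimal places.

Formula mass = 1×39.098 + 3×26.982 + 3×28.085 + 12×15.999 + 2×1.008 = 398.303 g/mol, of which 191.988 g is O.
So O makes up 191.988/398.303 = 0.4820 of the mass, i.e. 48.20%.

48.20 wt%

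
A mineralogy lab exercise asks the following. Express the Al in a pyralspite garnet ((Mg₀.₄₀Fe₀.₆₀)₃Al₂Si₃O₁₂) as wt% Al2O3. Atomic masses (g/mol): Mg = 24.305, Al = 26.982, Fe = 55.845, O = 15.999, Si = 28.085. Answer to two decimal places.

22.17 wt%

Molar mass of (Mg₀.₄₀Fe₀.₆₀)₃Al₂Si₃O₁₂ = 1.20·24.305 + 1.80·55.845 + 2·26.982 + 3·28.085 + 12·15.999 = 459.894 g/mol.
Each formula unit contains 2 Al, equivalent to 2/2 = 1.0000 mol Al2O3.
M(Al2O3) = 2×26.982 + 3×15.999 = 101.961 g/mol.
Mass of Al2O3 per formula unit = 1.0000 × 101.961 = 101.961 g.
Al2O3 wt% = 101.961 / 459.894 × 100 = 22.17%.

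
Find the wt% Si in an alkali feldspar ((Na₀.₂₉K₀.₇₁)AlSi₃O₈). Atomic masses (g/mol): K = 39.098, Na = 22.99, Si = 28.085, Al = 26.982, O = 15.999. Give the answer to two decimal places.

30.79 wt%

Molar mass of (Na₀.₂₉K₀.₇₁)AlSi₃O₈: 0.29×22.99 + 0.71×39.098 + 1×26.982 + 3×28.085 + 8×15.999 = 273.656 g/mol.
Mass of Si per formula unit: 3 × 28.085 = 84.255 g.
Weight fraction Si = 84.255 / 273.656 = 0.3079.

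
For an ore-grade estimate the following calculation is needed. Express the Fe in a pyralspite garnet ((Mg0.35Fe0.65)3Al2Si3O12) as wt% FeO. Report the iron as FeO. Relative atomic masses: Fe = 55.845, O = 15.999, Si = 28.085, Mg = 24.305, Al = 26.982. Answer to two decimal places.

M((Mg0.35Fe0.65)3Al2Si3O12) = 464.625 g/mol; M(FeO) = 71.844 g/mol.
Moles FeO per formula unit = 1.95 Fe ÷ 1 = 1.9500.
FeO fraction = (1.9500 × 71.844) / 464.625 = 140.096/464.625 = 0.3015.

30.15 wt%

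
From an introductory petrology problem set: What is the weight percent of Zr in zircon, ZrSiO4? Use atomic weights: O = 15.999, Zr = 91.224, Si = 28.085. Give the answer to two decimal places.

Formula mass = 1×91.224 + 1×28.085 + 4×15.999 = 183.305 g/mol, of which 91.224 g is Zr.
So Zr makes up 91.224/183.305 = 0.4977 of the mass, i.e. 49.77%.

49.77 wt%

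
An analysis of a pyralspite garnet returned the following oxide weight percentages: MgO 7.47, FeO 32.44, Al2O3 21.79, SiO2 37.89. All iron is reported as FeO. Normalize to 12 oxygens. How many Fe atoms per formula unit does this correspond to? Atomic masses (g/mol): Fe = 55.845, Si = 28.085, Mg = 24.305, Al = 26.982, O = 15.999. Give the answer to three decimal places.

2.134 Fe apfu

7.47 wt% MgO ÷ 40.304 g/mol = 0.18534 mol, giving 0.18534 Mg and 0.18534 O.
32.44 wt% FeO ÷ 71.844 g/mol = 0.45153 mol, giving 0.45153 Fe and 0.45153 O.
21.79 wt% Al2O3 ÷ 101.961 g/mol = 0.21371 mol, giving 0.42742 Al and 0.64113 O.
37.89 wt% SiO2 ÷ 60.083 g/mol = 0.63063 mol, giving 0.63063 Si and 1.26126 O.
Oxygen sums to 2.53926; scaling by 12/2.53926 = 4.72579 puts the formula on 12 O.
Fe: 0.45153 × 4.72579 = 2.134 atoms per formula unit.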